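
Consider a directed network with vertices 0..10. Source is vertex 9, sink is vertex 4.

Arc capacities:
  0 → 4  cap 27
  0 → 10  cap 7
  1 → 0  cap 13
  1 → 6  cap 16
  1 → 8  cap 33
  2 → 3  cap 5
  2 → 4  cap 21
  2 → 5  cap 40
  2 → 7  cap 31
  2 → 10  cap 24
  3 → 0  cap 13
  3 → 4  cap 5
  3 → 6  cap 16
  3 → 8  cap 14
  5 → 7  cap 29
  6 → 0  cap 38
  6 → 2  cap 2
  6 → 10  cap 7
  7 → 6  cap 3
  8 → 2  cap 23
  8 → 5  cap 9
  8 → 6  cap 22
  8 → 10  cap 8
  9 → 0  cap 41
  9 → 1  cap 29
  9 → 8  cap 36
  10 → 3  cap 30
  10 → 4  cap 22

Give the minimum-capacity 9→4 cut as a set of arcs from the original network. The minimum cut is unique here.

augment #1: 9→0→4 push 27
augment #2: 9→0→10→4 push 7
augment #3: 9→8→2→4 push 21
augment #4: 9→8→10→4 push 8
augment #5: 9→1→6→10→4 push 7
augment #6: 9→8→2→3→4 push 2
augment #7: 9→1→6→2→3→4 push 2
max flow = 74; residual-reachable set from 9 gives S-side
cut edges (S→T): {(0,4), (0,10), (6,2), (6,10), (8,2), (8,10)} total cap 74

Min-cut arcs: {(0,4), (0,10), (6,2), (6,10), (8,2), (8,10)} (total capacity 74)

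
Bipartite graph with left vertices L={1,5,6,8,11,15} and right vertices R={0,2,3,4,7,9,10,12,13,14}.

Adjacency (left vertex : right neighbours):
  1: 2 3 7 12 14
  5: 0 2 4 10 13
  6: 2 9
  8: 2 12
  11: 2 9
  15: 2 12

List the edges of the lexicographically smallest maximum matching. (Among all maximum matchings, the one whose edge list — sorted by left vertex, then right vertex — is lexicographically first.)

Lex-smallest maximum matching: {(1,3), (5,0), (6,2), (8,12), (11,9)}

|M| = 5 (so the lex-smallest maximum matching has 5 edges)
process left vertices in ascending order; for each, take the smallest-labelled available neighbour that still permits 5 edges overall, or leave it unmatched if none does
lex-smallest matching: {1-3, 5-0, 6-2, 8-12, 11-9}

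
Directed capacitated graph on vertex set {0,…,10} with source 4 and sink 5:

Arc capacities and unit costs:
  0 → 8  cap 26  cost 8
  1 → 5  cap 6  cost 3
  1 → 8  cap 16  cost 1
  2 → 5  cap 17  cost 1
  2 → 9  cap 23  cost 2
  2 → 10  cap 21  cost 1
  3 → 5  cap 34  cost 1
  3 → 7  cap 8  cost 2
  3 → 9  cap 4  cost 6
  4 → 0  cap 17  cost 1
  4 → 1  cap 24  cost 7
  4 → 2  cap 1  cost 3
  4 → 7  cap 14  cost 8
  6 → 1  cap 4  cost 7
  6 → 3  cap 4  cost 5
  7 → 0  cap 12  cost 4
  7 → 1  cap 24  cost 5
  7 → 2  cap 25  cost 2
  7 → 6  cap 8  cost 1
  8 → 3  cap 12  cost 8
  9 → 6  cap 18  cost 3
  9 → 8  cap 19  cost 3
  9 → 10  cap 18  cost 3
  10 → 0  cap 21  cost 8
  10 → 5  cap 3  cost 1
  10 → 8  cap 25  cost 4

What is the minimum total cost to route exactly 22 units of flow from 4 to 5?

Minimum cost for 22 units: 235

shortest-cost path #1: 4→2→5 push 1 @ unit cost 4 (adds 4)
shortest-cost path #2: 4→1→5 push 6 @ unit cost 10 (adds 60)
shortest-cost path #3: 4→7→2→5 push 14 @ unit cost 11 (adds 154)
shortest-cost path #4: 4→1→8→3→5 push 1 @ unit cost 17 (adds 17)
total cost = 235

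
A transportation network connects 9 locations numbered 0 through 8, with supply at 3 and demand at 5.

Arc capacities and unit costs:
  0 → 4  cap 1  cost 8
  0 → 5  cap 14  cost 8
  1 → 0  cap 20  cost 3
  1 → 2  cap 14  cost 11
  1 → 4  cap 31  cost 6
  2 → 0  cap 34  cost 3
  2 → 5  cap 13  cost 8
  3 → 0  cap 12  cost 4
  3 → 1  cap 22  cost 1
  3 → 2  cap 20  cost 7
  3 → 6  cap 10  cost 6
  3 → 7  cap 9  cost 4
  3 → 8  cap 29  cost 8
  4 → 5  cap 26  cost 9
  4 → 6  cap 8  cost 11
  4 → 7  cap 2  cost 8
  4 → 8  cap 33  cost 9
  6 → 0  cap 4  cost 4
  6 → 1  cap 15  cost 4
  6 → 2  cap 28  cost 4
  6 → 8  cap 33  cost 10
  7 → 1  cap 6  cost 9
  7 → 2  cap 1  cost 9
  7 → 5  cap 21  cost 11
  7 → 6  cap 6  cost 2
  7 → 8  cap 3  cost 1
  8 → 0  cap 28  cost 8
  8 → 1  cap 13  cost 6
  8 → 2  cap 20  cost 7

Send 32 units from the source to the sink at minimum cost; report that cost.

Minimum cost for 32 units: 438

shortest-cost path #1: 3→0→5 push 12 @ unit cost 12 (adds 144)
shortest-cost path #2: 3→1→0→5 push 2 @ unit cost 12 (adds 24)
shortest-cost path #3: 3→7→5 push 9 @ unit cost 15 (adds 135)
shortest-cost path #4: 3→2→5 push 9 @ unit cost 15 (adds 135)
total cost = 438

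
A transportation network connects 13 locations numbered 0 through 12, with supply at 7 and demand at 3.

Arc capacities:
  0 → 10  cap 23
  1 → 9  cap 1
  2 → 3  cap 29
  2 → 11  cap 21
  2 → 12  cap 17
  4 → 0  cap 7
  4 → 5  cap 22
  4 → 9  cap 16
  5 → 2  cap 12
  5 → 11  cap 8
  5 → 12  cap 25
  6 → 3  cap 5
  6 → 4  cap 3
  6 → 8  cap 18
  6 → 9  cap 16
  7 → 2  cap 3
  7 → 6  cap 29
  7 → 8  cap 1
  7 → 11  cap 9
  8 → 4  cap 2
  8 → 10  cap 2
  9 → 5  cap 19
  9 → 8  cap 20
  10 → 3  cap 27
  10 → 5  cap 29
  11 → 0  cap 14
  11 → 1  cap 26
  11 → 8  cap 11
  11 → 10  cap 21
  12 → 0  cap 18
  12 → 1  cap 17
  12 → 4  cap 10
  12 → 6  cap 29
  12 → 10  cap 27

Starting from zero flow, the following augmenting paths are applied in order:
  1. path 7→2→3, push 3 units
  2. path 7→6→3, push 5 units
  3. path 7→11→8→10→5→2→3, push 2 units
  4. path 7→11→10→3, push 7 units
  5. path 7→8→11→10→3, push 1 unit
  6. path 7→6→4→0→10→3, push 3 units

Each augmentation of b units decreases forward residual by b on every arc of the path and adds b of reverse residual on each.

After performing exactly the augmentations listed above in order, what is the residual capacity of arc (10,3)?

Residual capacity of (10,3): 16

after path 1 (7→2→3, push 3): res(10,3)=27
after path 2 (7→6→3, push 5): res(10,3)=27
after path 3 (7→11→8→10→5→2→3, push 2): res(10,3)=27
after path 4 (7→11→10→3, push 7): res(10,3)=20
after path 5 (7→8→11→10→3, push 1): res(10,3)=19
after path 6 (7→6→4→0→10→3, push 3): res(10,3)=16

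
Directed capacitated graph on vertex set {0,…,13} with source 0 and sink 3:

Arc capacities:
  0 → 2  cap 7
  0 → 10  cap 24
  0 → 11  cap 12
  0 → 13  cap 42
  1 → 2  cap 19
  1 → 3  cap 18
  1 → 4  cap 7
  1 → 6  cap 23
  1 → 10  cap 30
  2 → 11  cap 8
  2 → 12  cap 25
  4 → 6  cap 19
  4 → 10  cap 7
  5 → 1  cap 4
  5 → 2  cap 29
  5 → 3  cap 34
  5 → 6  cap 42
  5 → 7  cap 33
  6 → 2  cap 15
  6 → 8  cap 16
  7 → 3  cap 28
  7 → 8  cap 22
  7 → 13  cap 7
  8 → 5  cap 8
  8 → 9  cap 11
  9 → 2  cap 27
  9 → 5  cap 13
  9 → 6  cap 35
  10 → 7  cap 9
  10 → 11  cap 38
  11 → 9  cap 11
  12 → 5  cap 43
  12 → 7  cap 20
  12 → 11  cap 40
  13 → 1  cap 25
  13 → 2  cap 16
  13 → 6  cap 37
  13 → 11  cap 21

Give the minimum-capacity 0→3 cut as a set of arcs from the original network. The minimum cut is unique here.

Min-cut arcs: {(0,2), (0,13), (10,7), (11,9)} (total capacity 69)

augment #1: 0→10→7→3 push 9
augment #2: 0→13→1→3 push 18
augment #3: 0→2→12→5→3 push 7
augment #4: 0→11→9→5→3 push 11
augment #5: 0→13→2→12→5→3 push 16
augment #6: 0→13→1→2→12→7→3 push 2
augment #7: 0→13→6→8→5→7→3 push 6
max flow = 69; residual-reachable set from 0 gives S-side
cut edges (S→T): {(0,2), (0,13), (10,7), (11,9)} total cap 69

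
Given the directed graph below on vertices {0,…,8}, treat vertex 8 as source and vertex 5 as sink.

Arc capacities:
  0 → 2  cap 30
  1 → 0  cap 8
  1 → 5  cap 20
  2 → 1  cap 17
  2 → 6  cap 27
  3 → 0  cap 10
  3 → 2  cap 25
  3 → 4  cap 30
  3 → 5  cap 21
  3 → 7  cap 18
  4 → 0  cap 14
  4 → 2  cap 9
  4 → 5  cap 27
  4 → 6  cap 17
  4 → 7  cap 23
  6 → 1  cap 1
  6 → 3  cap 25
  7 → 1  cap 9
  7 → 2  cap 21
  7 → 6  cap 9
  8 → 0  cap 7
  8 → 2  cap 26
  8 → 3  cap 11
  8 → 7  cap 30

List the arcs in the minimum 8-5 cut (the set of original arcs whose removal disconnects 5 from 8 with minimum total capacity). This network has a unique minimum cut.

Min-cut arcs: {(1,5), (6,3), (8,3)} (total capacity 56)

augment #1: 8→3→5 push 11
augment #2: 8→2→1→5 push 17
augment #3: 8→7→1→5 push 3
augment #4: 8→2→6→3→5 push 9
augment #5: 8→7→6→3→5 push 1
augment #6: 8→7→6→3→4→5 push 8
augment #7: 8→0→2→6→3→4→5 push 7
max flow = 56; residual-reachable set from 8 gives S-side
cut edges (S→T): {(1,5), (6,3), (8,3)} total cap 56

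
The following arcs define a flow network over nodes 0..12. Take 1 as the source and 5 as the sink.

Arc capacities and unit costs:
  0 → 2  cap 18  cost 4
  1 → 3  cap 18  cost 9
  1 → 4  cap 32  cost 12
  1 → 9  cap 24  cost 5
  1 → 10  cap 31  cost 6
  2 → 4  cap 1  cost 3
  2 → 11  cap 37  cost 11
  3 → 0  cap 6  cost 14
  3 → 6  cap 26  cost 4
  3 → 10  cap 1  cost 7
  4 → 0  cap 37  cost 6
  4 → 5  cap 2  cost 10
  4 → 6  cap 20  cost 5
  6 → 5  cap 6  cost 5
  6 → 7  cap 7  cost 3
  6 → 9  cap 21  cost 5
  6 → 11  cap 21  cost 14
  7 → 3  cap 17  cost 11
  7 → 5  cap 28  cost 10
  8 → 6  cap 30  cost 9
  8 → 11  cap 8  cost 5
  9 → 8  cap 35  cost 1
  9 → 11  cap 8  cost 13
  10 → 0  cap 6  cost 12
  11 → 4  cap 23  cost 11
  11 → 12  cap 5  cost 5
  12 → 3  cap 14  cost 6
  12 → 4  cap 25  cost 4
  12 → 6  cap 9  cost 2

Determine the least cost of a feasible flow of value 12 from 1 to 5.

Minimum cost for 12 units: 256

shortest-cost path #1: 1→3→6→5 push 6 @ unit cost 18 (adds 108)
shortest-cost path #2: 1→4→5 push 2 @ unit cost 22 (adds 44)
shortest-cost path #3: 1→3→6→7→5 push 4 @ unit cost 26 (adds 104)
total cost = 256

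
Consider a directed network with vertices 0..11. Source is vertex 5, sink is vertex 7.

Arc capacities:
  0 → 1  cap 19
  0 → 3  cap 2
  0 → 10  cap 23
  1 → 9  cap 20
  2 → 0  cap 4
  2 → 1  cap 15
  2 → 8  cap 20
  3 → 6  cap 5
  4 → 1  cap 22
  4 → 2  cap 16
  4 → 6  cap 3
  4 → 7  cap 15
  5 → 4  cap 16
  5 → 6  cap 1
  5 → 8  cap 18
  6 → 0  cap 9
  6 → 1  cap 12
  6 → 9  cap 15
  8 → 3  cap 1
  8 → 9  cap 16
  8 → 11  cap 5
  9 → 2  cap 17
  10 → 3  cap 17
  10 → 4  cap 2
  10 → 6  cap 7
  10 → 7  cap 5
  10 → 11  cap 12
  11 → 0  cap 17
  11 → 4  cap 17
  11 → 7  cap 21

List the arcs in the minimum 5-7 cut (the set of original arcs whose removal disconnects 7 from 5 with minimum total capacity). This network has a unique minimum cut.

augment #1: 5→4→7 push 15
augment #2: 5→8→11→7 push 5
augment #3: 5→6→0→10→7 push 1
augment #4: 5→4→2→0→10→7 push 1
augment #5: 5→8→3→6→0→10→7 push 1
augment #6: 5→8→9→2→0→10→7 push 2
augment #7: 5→8→9→2→0→10→11→7 push 1
augment #8: 5→8→9→2→4→6→0→10→11→7 push 1
max flow = 27; residual-reachable set from 5 gives S-side
cut edges (S→T): {(2,0), (5,4), (5,6), (8,3), (8,11)} total cap 27

Min-cut arcs: {(2,0), (5,4), (5,6), (8,3), (8,11)} (total capacity 27)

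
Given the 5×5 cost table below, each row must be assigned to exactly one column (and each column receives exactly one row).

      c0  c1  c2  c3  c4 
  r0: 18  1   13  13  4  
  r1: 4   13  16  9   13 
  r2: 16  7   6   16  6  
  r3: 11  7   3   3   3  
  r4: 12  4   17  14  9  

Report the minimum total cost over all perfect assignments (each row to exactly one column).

Minimum assignment cost: 21

optimal assignment: row0→col4 (cost 4), row1→col0 (cost 4), row2→col2 (cost 6), row3→col3 (cost 3), row4→col1 (cost 4)
total = 4 + 4 + 6 + 3 + 4 = 21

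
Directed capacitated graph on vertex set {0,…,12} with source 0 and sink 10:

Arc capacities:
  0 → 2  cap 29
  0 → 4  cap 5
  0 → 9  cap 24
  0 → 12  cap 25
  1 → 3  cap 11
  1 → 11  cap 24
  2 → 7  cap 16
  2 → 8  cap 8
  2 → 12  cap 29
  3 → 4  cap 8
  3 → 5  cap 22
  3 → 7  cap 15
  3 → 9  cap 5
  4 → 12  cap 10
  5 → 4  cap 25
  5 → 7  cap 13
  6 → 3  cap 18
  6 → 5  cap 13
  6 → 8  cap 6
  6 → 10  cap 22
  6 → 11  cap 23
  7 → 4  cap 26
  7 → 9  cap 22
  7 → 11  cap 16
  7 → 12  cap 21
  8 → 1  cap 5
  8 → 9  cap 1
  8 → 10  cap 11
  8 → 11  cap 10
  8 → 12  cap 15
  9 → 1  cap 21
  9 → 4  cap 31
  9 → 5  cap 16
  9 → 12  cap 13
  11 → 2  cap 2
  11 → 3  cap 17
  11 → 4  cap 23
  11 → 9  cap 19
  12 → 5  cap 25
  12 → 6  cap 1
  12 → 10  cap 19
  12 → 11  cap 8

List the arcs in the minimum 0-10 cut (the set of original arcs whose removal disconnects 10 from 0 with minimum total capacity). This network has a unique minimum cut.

augment #1: 0→12→10 push 19
augment #2: 0→2→8→10 push 8
augment #3: 0→12→6→10 push 1
max flow = 28; residual-reachable set from 0 gives S-side
cut edges (S→T): {(2,8), (12,6), (12,10)} total cap 28

Min-cut arcs: {(2,8), (12,6), (12,10)} (total capacity 28)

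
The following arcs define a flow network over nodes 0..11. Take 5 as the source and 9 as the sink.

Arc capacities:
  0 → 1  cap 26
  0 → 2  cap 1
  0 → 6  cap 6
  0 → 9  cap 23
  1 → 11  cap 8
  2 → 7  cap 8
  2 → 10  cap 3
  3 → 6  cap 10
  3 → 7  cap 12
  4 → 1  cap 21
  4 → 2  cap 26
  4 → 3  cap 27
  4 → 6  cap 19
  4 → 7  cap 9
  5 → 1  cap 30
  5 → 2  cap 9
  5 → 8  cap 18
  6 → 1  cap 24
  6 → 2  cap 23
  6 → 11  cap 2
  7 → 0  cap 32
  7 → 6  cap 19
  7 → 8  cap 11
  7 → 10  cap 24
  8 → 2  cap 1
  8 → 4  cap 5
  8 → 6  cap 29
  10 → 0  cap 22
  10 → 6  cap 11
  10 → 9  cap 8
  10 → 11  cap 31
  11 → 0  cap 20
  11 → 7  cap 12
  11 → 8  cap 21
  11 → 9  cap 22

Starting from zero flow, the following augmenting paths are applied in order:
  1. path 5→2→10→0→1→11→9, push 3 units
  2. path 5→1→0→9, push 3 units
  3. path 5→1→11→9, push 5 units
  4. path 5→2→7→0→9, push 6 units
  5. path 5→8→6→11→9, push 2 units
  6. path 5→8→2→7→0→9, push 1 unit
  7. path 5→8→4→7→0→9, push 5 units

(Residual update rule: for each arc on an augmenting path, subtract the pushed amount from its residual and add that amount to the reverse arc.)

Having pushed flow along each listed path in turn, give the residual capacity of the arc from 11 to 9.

after path 1 (5→2→10→0→1→11→9, push 3): res(11,9)=19
after path 2 (5→1→0→9, push 3): res(11,9)=19
after path 3 (5→1→11→9, push 5): res(11,9)=14
after path 4 (5→2→7→0→9, push 6): res(11,9)=14
after path 5 (5→8→6→11→9, push 2): res(11,9)=12
after path 6 (5→8→2→7→0→9, push 1): res(11,9)=12
after path 7 (5→8→4→7→0→9, push 5): res(11,9)=12

Residual capacity of (11,9): 12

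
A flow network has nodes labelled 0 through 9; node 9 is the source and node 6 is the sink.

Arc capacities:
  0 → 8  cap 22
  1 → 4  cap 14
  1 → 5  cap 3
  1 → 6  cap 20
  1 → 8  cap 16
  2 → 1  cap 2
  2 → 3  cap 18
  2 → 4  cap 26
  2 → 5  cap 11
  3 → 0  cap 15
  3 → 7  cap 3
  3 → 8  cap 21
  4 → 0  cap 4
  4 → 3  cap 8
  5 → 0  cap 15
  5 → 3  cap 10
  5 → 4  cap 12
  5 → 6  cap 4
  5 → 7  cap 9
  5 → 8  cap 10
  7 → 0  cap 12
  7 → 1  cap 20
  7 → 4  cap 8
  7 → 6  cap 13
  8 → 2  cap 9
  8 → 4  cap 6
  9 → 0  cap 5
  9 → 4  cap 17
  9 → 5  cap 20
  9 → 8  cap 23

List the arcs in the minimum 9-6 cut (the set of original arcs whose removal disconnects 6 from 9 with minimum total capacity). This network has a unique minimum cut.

augment #1: 9→5→6 push 4
augment #2: 9→5→7→6 push 9
augment #3: 9→4→3→7→6 push 3
augment #4: 9→8→2→1→6 push 2
max flow = 18; residual-reachable set from 9 gives S-side
cut edges (S→T): {(2,1), (3,7), (5,6), (5,7)} total cap 18

Min-cut arcs: {(2,1), (3,7), (5,6), (5,7)} (total capacity 18)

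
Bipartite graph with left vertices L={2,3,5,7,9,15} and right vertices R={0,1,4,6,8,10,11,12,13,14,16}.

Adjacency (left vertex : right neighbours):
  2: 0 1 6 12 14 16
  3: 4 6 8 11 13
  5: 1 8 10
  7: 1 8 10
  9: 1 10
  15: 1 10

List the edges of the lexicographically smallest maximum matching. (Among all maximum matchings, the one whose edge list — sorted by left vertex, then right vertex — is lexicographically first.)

Lex-smallest maximum matching: {(2,0), (3,4), (5,1), (7,8), (9,10)}

|M| = 5 (so the lex-smallest maximum matching has 5 edges)
process left vertices in ascending order; for each, take the smallest-labelled available neighbour that still permits 5 edges overall, or leave it unmatched if none does
lex-smallest matching: {2-0, 3-4, 5-1, 7-8, 9-10}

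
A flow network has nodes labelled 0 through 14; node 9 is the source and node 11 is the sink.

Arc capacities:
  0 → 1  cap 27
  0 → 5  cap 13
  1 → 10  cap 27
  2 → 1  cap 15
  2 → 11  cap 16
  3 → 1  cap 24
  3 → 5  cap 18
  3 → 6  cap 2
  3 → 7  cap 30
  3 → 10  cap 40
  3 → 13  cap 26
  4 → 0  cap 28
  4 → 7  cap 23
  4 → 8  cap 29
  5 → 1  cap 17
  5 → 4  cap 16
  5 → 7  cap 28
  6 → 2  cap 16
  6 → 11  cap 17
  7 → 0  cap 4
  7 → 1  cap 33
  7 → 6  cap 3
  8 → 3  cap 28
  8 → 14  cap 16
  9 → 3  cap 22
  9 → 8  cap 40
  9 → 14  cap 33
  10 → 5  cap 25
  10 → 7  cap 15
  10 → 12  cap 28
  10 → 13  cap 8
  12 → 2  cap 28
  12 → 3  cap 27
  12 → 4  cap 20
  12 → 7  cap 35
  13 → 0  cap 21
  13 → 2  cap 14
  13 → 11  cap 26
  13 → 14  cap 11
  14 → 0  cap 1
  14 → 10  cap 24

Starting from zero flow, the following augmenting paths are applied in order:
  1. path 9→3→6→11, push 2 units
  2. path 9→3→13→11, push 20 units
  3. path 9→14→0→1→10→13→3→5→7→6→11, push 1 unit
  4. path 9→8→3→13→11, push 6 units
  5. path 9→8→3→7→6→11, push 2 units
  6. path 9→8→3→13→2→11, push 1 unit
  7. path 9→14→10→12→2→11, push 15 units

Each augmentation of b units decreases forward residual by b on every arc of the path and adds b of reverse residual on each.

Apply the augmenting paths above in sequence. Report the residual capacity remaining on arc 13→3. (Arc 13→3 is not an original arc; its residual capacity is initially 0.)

after path 1 (9→3→6→11, push 2): res(13,3)=0
after path 2 (9→3→13→11, push 20): res(13,3)=20
after path 3 (9→14→0→1→10→13→3→5→7→6→11, push 1): res(13,3)=19
after path 4 (9→8→3→13→11, push 6): res(13,3)=25
after path 5 (9→8→3→7→6→11, push 2): res(13,3)=25
after path 6 (9→8→3→13→2→11, push 1): res(13,3)=26
after path 7 (9→14→10→12→2→11, push 15): res(13,3)=26

Residual capacity of (13,3): 26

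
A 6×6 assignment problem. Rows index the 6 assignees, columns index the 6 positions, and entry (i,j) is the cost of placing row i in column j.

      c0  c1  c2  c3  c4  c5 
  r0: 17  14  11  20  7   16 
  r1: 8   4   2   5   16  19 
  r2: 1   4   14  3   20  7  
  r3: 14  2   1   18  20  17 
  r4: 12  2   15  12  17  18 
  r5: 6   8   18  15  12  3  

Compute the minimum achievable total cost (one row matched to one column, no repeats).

optimal assignment: row0→col4 (cost 7), row1→col3 (cost 5), row2→col0 (cost 1), row3→col2 (cost 1), row4→col1 (cost 2), row5→col5 (cost 3)
total = 7 + 5 + 1 + 1 + 2 + 3 = 19

Minimum assignment cost: 19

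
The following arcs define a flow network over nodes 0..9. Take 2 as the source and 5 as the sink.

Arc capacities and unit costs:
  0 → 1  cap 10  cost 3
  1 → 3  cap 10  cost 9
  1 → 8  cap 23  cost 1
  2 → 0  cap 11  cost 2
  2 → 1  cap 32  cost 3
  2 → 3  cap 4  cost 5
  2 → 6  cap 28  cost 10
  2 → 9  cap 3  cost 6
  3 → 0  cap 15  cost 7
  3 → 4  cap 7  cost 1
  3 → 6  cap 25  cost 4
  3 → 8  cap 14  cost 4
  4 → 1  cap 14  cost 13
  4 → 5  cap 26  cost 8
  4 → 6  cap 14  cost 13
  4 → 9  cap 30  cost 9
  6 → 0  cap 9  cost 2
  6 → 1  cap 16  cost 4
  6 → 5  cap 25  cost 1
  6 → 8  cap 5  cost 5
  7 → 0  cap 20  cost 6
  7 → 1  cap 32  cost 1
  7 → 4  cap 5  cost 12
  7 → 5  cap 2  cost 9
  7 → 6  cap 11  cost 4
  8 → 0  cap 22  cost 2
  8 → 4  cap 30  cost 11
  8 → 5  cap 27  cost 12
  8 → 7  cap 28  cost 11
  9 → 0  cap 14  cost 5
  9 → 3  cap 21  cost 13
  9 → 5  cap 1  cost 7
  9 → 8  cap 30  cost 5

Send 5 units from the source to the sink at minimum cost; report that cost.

shortest-cost path #1: 2→3→6→5 push 4 @ unit cost 10 (adds 40)
shortest-cost path #2: 2→6→5 push 1 @ unit cost 11 (adds 11)
total cost = 51

Minimum cost for 5 units: 51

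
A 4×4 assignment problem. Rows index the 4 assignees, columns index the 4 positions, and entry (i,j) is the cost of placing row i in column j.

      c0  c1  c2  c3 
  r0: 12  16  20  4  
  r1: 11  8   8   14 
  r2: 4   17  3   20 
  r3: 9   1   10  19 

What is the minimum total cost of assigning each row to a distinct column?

optimal assignment: row0→col3 (cost 4), row1→col2 (cost 8), row2→col0 (cost 4), row3→col1 (cost 1)
total = 4 + 8 + 4 + 1 = 17

Minimum assignment cost: 17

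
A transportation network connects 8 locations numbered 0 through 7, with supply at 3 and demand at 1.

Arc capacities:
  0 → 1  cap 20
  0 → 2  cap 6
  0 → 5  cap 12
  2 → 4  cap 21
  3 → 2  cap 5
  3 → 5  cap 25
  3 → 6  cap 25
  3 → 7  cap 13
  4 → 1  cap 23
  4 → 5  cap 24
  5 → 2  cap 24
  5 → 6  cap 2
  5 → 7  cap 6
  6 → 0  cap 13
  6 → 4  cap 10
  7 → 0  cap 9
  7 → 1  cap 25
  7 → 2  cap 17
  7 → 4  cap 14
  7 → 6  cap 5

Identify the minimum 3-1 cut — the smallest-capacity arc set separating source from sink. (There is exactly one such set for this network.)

Min-cut arcs: {(3,7), (4,1), (5,7), (6,0)} (total capacity 55)

augment #1: 3→7→1 push 13
augment #2: 3→2→4→1 push 5
augment #3: 3→5→7→1 push 6
augment #4: 3→6→0→1 push 13
augment #5: 3→6→4→1 push 10
augment #6: 3→5→2→4→1 push 8
max flow = 55; residual-reachable set from 3 gives S-side
cut edges (S→T): {(3,7), (4,1), (5,7), (6,0)} total cap 55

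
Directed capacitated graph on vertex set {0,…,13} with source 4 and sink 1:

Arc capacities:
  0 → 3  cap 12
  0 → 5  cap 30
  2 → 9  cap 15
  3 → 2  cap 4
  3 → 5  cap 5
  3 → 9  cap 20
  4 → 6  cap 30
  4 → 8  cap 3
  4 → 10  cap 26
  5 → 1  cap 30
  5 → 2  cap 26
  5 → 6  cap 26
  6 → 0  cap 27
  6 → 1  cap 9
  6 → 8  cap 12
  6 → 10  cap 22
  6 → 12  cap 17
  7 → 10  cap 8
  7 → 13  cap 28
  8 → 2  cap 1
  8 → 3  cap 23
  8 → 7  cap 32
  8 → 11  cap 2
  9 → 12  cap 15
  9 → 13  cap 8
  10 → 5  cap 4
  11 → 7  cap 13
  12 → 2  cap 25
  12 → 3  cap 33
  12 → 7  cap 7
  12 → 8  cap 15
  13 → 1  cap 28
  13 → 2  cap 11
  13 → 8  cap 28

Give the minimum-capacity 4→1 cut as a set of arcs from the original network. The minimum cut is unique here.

Min-cut arcs: {(4,6), (4,8), (10,5)} (total capacity 37)

augment #1: 4→6→1 push 9
augment #2: 4→10→5→1 push 4
augment #3: 4→6→0→5→1 push 21
augment #4: 4→8→3→5→1 push 3
max flow = 37; residual-reachable set from 4 gives S-side
cut edges (S→T): {(4,6), (4,8), (10,5)} total cap 37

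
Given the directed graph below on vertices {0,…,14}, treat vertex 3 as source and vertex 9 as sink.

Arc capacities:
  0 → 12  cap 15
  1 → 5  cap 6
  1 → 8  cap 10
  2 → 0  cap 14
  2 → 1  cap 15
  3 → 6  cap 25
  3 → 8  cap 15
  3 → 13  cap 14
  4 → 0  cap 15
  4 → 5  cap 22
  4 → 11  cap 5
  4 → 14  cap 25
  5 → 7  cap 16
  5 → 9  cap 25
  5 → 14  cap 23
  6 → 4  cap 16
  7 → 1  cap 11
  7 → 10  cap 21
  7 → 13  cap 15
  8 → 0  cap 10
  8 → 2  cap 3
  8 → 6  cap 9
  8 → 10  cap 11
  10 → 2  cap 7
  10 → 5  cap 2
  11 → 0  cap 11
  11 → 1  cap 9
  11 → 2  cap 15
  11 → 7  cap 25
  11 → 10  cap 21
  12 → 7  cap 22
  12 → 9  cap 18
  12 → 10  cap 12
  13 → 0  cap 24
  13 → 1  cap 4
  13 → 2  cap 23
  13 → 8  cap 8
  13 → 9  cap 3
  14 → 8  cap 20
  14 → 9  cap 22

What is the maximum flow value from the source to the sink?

Maximum flow value: 42

augment #1: 3→13→9 bottleneck 3, total now 3
augment #2: 3→6→4→5→9 bottleneck 16, total now 19
augment #3: 3→8→0→12→9 bottleneck 10, total now 29
augment #4: 3→8→10→5→9 bottleneck 2, total now 31
augment #5: 3→13→0→12→9 bottleneck 5, total now 36
augment #6: 3→13→1→5→9 bottleneck 4, total now 40
augment #7: 3→8→2→1→5→9 bottleneck 2, total now 42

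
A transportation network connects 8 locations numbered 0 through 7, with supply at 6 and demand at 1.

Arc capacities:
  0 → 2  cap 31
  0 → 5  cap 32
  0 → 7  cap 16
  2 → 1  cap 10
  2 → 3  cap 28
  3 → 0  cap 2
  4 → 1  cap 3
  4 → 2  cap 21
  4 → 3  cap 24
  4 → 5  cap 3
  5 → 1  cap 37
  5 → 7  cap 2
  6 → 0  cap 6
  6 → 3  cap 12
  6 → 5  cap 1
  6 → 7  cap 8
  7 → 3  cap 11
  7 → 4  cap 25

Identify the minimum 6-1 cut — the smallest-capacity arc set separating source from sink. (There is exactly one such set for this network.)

augment #1: 6→5→1 push 1
augment #2: 6→0→2→1 push 6
augment #3: 6→7→4→1 push 3
augment #4: 6→3→0→2→1 push 2
augment #5: 6→7→4→2→1 push 2
augment #6: 6→7→4→5→1 push 3
max flow = 17; residual-reachable set from 6 gives S-side
cut edges (S→T): {(3,0), (6,0), (6,5), (6,7)} total cap 17

Min-cut arcs: {(3,0), (6,0), (6,5), (6,7)} (total capacity 17)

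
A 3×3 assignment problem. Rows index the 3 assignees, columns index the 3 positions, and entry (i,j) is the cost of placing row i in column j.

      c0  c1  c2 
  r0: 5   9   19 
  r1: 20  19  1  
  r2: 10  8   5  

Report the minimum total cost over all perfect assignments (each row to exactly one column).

optimal assignment: row0→col0 (cost 5), row1→col2 (cost 1), row2→col1 (cost 8)
total = 5 + 1 + 8 = 14

Minimum assignment cost: 14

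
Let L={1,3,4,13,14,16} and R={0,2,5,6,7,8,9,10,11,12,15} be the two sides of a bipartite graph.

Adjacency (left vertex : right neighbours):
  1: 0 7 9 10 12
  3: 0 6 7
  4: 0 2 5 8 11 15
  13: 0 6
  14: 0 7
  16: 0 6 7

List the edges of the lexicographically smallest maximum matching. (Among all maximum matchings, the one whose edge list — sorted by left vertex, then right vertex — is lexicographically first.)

|M| = 5 (so the lex-smallest maximum matching has 5 edges)
process left vertices in ascending order; for each, take the smallest-labelled available neighbour that still permits 5 edges overall, or leave it unmatched if none does
lex-smallest matching: {1-9, 3-0, 4-2, 13-6, 14-7}

Lex-smallest maximum matching: {(1,9), (3,0), (4,2), (13,6), (14,7)}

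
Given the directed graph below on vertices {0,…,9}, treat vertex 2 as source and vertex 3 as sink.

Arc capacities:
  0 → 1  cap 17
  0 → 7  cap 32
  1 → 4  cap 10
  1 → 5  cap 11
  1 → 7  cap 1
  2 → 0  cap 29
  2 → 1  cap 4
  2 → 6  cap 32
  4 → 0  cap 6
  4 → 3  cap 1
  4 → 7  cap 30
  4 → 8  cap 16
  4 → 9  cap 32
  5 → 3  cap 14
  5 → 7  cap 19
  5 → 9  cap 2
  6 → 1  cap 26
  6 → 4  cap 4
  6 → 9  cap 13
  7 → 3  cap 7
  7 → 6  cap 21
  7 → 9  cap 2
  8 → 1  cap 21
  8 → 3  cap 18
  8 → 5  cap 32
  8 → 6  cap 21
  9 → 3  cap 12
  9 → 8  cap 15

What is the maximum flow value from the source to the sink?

augment #1: 2→0→7→3 bottleneck 7, total now 7
augment #2: 2→1→4→3 bottleneck 1, total now 8
augment #3: 2→1→5→3 bottleneck 3, total now 11
augment #4: 2→6→9→3 bottleneck 12, total now 23
augment #5: 2→0→1→5→3 bottleneck 8, total now 31
augment #6: 2→6→4→8→3 bottleneck 4, total now 35
augment #7: 2→6→9→8→3 bottleneck 1, total now 36
augment #8: 2→0→1→4→8→3 bottleneck 9, total now 45
augment #9: 2→0→7→9→8→3 bottleneck 2, total now 47

Maximum flow value: 47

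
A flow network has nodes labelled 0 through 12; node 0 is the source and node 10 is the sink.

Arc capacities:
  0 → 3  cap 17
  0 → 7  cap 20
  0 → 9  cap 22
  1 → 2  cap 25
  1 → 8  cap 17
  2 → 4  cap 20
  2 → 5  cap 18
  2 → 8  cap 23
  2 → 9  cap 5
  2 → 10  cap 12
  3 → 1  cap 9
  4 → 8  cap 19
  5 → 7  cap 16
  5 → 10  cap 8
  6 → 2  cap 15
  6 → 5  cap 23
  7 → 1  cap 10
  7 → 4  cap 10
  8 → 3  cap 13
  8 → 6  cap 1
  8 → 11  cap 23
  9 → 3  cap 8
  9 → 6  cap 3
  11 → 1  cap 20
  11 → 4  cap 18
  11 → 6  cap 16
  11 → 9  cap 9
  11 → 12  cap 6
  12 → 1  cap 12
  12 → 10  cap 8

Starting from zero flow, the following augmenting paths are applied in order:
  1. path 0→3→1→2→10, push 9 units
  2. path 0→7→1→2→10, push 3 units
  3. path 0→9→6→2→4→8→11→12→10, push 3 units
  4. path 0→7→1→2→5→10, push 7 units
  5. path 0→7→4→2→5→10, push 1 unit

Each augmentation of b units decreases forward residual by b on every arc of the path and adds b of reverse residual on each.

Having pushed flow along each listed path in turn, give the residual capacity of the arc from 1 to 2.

after path 1 (0→3→1→2→10, push 9): res(1,2)=16
after path 2 (0→7→1→2→10, push 3): res(1,2)=13
after path 3 (0→9→6→2→4→8→11→12→10, push 3): res(1,2)=13
after path 4 (0→7→1→2→5→10, push 7): res(1,2)=6
after path 5 (0→7→4→2→5→10, push 1): res(1,2)=6

Residual capacity of (1,2): 6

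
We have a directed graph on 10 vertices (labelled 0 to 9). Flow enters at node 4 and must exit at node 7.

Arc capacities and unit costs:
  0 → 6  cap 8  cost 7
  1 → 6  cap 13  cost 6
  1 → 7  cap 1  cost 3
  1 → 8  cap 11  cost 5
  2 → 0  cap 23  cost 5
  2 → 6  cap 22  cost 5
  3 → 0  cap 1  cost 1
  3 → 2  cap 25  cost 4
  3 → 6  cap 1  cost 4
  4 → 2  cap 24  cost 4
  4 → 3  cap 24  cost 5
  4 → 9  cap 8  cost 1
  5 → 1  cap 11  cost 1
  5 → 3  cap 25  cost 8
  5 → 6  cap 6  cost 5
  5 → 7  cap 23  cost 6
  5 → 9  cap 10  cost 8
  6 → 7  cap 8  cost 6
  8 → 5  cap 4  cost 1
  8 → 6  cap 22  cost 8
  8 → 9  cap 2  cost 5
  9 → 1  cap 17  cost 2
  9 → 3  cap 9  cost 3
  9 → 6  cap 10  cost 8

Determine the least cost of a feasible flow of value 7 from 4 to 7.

shortest-cost path #1: 4→9→1→7 push 1 @ unit cost 6 (adds 6)
shortest-cost path #2: 4→9→3→6→7 push 1 @ unit cost 14 (adds 14)
shortest-cost path #3: 4→9→6→7 push 5 @ unit cost 15 (adds 75)
total cost = 95

Minimum cost for 7 units: 95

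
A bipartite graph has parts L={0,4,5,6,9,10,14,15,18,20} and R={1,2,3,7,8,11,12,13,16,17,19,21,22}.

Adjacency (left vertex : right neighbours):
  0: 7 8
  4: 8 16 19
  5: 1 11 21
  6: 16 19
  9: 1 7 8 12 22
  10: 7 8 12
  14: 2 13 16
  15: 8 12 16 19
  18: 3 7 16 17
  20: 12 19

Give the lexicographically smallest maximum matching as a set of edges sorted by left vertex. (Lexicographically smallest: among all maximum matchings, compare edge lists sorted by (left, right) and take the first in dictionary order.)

Lex-smallest maximum matching: {(0,7), (4,8), (5,1), (6,16), (9,22), (10,12), (14,2), (15,19), (18,3)}

|M| = 9 (so the lex-smallest maximum matching has 9 edges)
process left vertices in ascending order; for each, take the smallest-labelled available neighbour that still permits 9 edges overall, or leave it unmatched if none does
lex-smallest matching: {0-7, 4-8, 5-1, 6-16, 9-22, 10-12, 14-2, 15-19, 18-3}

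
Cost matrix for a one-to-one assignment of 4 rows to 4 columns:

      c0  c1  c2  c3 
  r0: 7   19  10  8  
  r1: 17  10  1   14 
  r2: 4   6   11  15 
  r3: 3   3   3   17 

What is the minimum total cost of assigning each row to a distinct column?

Minimum assignment cost: 16

optimal assignment: row0→col3 (cost 8), row1→col2 (cost 1), row2→col0 (cost 4), row3→col1 (cost 3)
total = 8 + 1 + 4 + 3 = 16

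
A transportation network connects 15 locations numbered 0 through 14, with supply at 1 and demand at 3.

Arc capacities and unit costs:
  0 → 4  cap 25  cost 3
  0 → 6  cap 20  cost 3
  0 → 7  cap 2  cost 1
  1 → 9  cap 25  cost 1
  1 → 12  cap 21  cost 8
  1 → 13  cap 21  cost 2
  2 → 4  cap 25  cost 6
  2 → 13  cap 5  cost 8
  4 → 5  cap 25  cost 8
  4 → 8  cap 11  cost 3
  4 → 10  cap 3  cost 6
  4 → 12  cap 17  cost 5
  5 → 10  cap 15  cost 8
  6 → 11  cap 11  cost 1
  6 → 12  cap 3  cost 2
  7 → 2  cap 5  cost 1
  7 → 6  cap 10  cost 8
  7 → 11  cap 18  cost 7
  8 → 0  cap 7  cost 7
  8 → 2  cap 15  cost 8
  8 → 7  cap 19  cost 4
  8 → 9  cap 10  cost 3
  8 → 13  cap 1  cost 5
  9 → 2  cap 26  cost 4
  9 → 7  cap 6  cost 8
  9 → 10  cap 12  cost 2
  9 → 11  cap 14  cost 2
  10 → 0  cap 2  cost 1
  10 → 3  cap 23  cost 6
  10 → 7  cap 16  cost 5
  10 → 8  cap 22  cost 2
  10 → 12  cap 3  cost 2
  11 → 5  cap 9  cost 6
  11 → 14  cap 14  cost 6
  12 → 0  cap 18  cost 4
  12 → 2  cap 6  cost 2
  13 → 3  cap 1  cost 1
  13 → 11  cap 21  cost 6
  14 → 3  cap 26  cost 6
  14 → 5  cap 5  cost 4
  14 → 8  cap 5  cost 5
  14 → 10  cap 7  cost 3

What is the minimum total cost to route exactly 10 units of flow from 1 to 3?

shortest-cost path #1: 1→13→3 push 1 @ unit cost 3 (adds 3)
shortest-cost path #2: 1→9→10→3 push 9 @ unit cost 9 (adds 81)
total cost = 84

Minimum cost for 10 units: 84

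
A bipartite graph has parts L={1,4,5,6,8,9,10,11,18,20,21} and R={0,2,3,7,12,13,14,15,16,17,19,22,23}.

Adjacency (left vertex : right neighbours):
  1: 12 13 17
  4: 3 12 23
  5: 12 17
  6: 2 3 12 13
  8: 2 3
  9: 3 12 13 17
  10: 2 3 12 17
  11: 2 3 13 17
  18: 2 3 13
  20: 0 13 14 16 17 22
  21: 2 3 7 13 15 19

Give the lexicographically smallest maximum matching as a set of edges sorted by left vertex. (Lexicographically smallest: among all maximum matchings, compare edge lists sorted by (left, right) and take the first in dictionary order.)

|M| = 8 (so the lex-smallest maximum matching has 8 edges)
process left vertices in ascending order; for each, take the smallest-labelled available neighbour that still permits 8 edges overall, or leave it unmatched if none does
lex-smallest matching: {1-12, 4-23, 5-17, 6-2, 8-3, 9-13, 20-0, 21-7}

Lex-smallest maximum matching: {(1,12), (4,23), (5,17), (6,2), (8,3), (9,13), (20,0), (21,7)}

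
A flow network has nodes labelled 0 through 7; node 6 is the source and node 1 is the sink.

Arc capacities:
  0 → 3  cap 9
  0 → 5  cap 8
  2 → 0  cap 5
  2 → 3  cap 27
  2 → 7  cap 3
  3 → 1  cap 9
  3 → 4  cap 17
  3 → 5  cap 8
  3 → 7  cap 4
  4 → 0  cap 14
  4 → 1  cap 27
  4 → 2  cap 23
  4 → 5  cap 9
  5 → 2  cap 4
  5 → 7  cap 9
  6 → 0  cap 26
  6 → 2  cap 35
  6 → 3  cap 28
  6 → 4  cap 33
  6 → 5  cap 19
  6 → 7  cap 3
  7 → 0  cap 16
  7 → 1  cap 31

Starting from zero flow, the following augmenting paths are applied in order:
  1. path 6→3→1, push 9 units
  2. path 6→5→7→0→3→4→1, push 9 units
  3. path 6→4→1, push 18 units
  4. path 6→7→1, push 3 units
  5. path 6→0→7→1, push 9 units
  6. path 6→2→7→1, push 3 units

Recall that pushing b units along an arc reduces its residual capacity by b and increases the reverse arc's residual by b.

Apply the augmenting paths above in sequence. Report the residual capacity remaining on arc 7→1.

after path 1 (6→3→1, push 9): res(7,1)=31
after path 2 (6→5→7→0→3→4→1, push 9): res(7,1)=31
after path 3 (6→4→1, push 18): res(7,1)=31
after path 4 (6→7→1, push 3): res(7,1)=28
after path 5 (6→0→7→1, push 9): res(7,1)=19
after path 6 (6→2→7→1, push 3): res(7,1)=16

Residual capacity of (7,1): 16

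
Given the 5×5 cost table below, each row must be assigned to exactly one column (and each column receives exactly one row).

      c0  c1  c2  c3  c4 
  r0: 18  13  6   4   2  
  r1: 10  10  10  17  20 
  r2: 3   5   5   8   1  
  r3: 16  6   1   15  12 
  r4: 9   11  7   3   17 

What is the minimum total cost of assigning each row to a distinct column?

optimal assignment: row0→col4 (cost 2), row1→col1 (cost 10), row2→col0 (cost 3), row3→col2 (cost 1), row4→col3 (cost 3)
total = 2 + 10 + 3 + 1 + 3 = 19

Minimum assignment cost: 19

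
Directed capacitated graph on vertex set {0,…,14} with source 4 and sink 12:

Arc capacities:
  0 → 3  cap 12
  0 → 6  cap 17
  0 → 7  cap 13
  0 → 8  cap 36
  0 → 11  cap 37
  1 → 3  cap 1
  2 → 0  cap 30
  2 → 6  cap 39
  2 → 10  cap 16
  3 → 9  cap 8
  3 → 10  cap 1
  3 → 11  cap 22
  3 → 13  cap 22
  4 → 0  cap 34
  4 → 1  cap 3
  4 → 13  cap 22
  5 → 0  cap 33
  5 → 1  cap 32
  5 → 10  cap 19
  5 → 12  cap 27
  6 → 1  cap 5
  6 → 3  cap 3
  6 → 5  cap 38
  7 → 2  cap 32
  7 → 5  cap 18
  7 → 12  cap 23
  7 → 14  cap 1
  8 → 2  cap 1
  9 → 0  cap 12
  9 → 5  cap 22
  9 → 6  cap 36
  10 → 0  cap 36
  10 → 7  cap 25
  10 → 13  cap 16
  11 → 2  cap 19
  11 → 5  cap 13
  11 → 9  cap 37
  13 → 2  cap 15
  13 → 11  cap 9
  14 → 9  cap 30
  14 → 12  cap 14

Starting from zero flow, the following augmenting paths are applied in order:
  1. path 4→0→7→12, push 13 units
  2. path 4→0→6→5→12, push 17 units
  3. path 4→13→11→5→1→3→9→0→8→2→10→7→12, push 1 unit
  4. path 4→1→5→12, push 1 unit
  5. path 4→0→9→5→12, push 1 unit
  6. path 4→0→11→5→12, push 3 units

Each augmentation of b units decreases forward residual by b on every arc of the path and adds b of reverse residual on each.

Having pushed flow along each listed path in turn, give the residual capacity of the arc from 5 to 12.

Residual capacity of (5,12): 5

after path 1 (4→0→7→12, push 13): res(5,12)=27
after path 2 (4→0→6→5→12, push 17): res(5,12)=10
after path 3 (4→13→11→5→1→3→9→0→8→2→10→7→12, push 1): res(5,12)=10
after path 4 (4→1→5→12, push 1): res(5,12)=9
after path 5 (4→0→9→5→12, push 1): res(5,12)=8
after path 6 (4→0→11→5→12, push 3): res(5,12)=5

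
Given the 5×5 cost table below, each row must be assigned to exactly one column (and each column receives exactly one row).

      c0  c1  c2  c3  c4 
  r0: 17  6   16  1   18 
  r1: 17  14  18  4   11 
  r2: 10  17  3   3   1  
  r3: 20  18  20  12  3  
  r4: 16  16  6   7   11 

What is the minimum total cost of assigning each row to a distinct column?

optimal assignment: row0→col1 (cost 6), row1→col3 (cost 4), row2→col0 (cost 10), row3→col4 (cost 3), row4→col2 (cost 6)
total = 6 + 4 + 10 + 3 + 6 = 29

Minimum assignment cost: 29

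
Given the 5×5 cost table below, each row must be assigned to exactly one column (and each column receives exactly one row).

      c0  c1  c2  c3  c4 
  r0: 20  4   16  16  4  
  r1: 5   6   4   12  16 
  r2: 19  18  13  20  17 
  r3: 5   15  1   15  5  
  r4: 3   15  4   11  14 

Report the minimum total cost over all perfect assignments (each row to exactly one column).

Minimum assignment cost: 34

optimal assignment: row0→col4 (cost 4), row1→col1 (cost 6), row2→col3 (cost 20), row3→col2 (cost 1), row4→col0 (cost 3)
total = 4 + 6 + 20 + 1 + 3 = 34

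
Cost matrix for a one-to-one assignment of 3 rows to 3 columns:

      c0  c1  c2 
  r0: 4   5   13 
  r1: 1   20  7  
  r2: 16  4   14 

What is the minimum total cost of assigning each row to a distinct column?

optimal assignment: row0→col0 (cost 4), row1→col2 (cost 7), row2→col1 (cost 4)
total = 4 + 7 + 4 = 15

Minimum assignment cost: 15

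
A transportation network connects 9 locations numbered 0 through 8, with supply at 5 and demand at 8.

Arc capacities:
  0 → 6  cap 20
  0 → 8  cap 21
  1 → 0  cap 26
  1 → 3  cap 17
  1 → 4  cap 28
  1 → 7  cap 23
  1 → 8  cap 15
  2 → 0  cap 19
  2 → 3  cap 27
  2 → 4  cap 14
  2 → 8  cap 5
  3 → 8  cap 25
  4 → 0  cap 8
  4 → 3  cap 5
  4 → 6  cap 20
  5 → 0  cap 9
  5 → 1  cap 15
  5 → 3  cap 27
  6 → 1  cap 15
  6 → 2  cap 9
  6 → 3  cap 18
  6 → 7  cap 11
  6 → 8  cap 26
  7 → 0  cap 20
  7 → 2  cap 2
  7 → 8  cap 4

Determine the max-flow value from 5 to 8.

augment #1: 5→0→8 bottleneck 9, total now 9
augment #2: 5→1→8 bottleneck 15, total now 24
augment #3: 5→3→8 bottleneck 25, total now 49

Maximum flow value: 49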